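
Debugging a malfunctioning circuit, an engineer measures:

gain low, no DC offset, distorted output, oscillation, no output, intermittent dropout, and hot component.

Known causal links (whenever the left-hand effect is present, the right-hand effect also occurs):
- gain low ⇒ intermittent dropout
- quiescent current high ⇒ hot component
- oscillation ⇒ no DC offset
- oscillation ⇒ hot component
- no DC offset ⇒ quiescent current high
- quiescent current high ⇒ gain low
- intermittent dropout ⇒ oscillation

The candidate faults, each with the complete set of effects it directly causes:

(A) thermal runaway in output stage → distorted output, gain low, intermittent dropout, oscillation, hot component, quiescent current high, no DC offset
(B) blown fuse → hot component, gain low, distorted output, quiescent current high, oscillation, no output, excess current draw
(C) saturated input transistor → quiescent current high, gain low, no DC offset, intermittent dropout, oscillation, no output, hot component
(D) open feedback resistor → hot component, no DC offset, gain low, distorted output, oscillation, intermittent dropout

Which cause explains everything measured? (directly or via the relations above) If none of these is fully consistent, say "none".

Checking each candidate against the observations:
(A) thermal runaway in output stage — gain low +; no DC offset +; distorted output +; oscillation +; no output -; intermittent dropout +; hot component +
(B) blown fuse — accounts for every observation (no DC offset via oscillation → no DC offset)
(C) saturated input transistor — does not account for distorted output
(D) open feedback resistor — gain low +; no DC offset +; distorted output +; oscillation +; no output -; intermittent dropout +; hot component +
(B) is the only candidate with no mismatches.

B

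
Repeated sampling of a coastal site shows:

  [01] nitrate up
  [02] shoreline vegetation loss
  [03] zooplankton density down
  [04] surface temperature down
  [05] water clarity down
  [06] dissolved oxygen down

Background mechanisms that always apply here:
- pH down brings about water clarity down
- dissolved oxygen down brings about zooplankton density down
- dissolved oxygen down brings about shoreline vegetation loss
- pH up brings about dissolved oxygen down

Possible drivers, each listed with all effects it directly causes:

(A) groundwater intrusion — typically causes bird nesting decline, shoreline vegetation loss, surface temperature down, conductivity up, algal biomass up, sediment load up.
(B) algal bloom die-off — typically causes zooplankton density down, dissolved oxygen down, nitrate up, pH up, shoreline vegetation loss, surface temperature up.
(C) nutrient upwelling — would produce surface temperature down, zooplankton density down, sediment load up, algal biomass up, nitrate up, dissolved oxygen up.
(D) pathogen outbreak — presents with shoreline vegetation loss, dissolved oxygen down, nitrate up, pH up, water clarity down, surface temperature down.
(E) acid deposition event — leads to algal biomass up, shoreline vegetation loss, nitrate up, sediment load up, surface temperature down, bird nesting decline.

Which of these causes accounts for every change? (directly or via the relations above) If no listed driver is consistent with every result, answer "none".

D

Checking each candidate against the observations:
(A) groundwater intrusion — nitrate up NO; shoreline vegetation loss yes; zooplankton density down NO; surface temperature down yes; water clarity down NO; dissolved oxygen down NO
(B) algal bloom die-off — fails on surface temperature down, water clarity down (predicts surface temperature up, not surface temperature down)
(C) nutrient upwelling — fails on shoreline vegetation loss, water clarity down, dissolved oxygen down (predicts dissolved oxygen up, not dissolved oxygen down)
(D) pathogen outbreak — nitrate up yes; shoreline vegetation loss yes; zooplankton density down yes (by dissolved oxygen down → zooplankton density down); surface temperature down yes; water clarity down yes; dissolved oxygen down yes
(E) acid deposition event — nitrate up yes; shoreline vegetation loss yes; zooplankton density down NO; surface temperature down yes; water clarity down NO; dissolved oxygen down NO
Only (D) is consistent with every observation.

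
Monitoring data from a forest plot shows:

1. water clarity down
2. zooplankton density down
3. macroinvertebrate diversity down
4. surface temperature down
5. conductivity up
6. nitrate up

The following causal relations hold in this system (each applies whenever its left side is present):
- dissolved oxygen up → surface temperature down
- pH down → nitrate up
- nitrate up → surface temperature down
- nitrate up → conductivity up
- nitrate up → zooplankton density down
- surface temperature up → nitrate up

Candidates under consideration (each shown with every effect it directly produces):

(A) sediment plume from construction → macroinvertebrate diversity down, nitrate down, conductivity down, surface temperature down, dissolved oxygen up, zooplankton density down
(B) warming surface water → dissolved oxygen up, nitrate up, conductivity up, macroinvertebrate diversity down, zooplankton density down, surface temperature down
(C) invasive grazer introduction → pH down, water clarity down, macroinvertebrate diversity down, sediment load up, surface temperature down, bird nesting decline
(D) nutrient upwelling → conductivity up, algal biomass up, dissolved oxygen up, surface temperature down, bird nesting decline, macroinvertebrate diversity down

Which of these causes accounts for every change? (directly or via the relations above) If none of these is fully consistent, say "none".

For each candidate, compare predicted effects to what was observed:
(A) sediment plume from construction — fails on water clarity down, conductivity up, nitrate up (predicts conductivity down, not conductivity up; predicts nitrate down, not nitrate up)
(B) warming surface water — does not account for water clarity down
(C) invasive grazer introduction — water clarity down +; zooplankton density down + (by pH down → nitrate up → zooplankton density down); macroinvertebrate diversity down +; surface temperature down +; conductivity up + (by pH down → nitrate up → conductivity up); nitrate up + (by pH down → nitrate up)
(D) nutrient upwelling — does not account for water clarity down, zooplankton density down, nitrate up
(C) alone accounts for all the evidence.

C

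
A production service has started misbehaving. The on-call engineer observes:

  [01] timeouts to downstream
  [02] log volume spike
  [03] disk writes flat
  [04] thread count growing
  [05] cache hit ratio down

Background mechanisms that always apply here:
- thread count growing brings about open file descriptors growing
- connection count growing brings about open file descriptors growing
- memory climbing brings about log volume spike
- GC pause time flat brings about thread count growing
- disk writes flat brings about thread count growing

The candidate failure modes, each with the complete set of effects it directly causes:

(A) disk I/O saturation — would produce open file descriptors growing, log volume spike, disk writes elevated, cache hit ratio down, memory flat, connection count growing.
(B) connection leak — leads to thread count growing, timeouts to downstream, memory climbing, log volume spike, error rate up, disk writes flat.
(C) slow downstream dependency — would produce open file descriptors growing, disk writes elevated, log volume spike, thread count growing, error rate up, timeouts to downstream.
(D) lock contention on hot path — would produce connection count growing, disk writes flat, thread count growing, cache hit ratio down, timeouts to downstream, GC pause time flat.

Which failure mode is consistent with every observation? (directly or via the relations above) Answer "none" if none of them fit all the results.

none

For each candidate, compare predicted effects to what was observed:
(A) disk I/O saturation — fails on timeouts to downstream, disk writes flat, thread count growing (predicts disk writes elevated, not disk writes flat)
(B) connection leak — does not account for cache hit ratio down
(C) slow downstream dependency — timeouts to downstream match; log volume spike match; disk writes flat miss; thread count growing match; cache hit ratio down miss
(D) lock contention on hot path — timeouts to downstream match; log volume spike miss; disk writes flat match; thread count growing match; cache hit ratio down match
No candidate is consistent with all observations.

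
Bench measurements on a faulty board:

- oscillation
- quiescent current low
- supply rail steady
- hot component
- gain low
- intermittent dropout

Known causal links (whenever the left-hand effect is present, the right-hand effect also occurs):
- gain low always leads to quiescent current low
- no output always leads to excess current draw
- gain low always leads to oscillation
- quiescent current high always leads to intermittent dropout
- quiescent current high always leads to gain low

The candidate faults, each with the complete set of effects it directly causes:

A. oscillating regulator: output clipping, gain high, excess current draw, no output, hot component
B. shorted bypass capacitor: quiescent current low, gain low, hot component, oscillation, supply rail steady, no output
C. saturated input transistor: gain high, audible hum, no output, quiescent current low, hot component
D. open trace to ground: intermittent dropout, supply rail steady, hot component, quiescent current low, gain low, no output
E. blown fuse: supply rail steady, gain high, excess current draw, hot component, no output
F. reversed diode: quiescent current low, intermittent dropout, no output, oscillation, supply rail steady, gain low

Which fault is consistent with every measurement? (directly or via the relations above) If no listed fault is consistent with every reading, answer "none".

D

Testing each hypothesis:
(A) oscillating regulator — oscillation NO; quiescent current low NO; supply rail steady NO; hot component yes; gain low NO; intermittent dropout NO
(B) shorted bypass capacitor — does not account for intermittent dropout
(C) saturated input transistor — fails on oscillation, supply rail steady, gain low, intermittent dropout (predicts gain high, not gain low)
(D) open trace to ground — oscillation yes (via gain low → oscillation); quiescent current low yes; supply rail steady yes; hot component yes; gain low yes; intermittent dropout yes
(E) blown fuse — fails on oscillation, quiescent current low, gain low, intermittent dropout (predicts gain high, not gain low)
(F) reversed diode — does not account for hot component
(D) is the only candidate with no mismatches.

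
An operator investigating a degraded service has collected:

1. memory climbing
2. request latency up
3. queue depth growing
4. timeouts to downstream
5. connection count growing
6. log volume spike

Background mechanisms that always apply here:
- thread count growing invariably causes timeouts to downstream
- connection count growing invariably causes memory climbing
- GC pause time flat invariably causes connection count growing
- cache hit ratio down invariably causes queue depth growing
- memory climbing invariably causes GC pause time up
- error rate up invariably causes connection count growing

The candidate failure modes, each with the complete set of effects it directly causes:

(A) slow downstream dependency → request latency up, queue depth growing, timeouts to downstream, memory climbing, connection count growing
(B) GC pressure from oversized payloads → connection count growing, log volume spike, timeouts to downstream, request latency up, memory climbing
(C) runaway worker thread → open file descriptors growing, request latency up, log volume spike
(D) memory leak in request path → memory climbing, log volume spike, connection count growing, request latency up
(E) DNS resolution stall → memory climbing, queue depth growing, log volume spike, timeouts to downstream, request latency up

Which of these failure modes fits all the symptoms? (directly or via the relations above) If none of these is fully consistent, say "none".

none

Testing each hypothesis:
(A) slow downstream dependency — does not account for log volume spike
(B) GC pressure from oversized payloads — does not account for queue depth growing
(C) runaway worker thread — does not account for memory climbing, queue depth growing, timeouts to downstream, connection count growing
(D) memory leak in request path — does not account for queue depth growing, timeouts to downstream
(E) DNS resolution stall — does not account for connection count growing
None of the listed candidates fits everything.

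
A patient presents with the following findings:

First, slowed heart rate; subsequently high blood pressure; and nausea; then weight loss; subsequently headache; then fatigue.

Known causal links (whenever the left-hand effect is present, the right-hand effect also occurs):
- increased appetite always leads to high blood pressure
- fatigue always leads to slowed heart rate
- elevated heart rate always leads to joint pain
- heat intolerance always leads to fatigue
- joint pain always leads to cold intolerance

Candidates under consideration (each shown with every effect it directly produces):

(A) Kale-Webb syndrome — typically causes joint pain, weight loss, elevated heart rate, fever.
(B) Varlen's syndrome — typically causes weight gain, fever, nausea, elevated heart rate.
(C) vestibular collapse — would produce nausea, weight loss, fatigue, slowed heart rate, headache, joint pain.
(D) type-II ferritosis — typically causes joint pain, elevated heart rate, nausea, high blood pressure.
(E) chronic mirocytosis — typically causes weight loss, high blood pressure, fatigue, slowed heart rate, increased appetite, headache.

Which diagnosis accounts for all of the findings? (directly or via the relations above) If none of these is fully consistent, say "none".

For each candidate, compare predicted effects to what was observed:
(A) Kale-Webb syndrome — slowed heart rate ✗; high blood pressure ✗; nausea ✗; weight loss ✓; headache ✗; fatigue ✗
(B) Varlen's syndrome — fails on slowed heart rate, high blood pressure, weight loss, headache, fatigue (predicts elevated heart rate, not slowed heart rate; predicts weight gain, not weight loss)
(C) vestibular collapse — does not account for high blood pressure
(D) type-II ferritosis — fails on slowed heart rate, weight loss, headache, fatigue (predicts elevated heart rate, not slowed heart rate)
(E) chronic mirocytosis — slowed heart rate ✓; high blood pressure ✓; nausea ✗; weight loss ✓; headache ✓; fatigue ✓
None of the listed candidates fits everything.

none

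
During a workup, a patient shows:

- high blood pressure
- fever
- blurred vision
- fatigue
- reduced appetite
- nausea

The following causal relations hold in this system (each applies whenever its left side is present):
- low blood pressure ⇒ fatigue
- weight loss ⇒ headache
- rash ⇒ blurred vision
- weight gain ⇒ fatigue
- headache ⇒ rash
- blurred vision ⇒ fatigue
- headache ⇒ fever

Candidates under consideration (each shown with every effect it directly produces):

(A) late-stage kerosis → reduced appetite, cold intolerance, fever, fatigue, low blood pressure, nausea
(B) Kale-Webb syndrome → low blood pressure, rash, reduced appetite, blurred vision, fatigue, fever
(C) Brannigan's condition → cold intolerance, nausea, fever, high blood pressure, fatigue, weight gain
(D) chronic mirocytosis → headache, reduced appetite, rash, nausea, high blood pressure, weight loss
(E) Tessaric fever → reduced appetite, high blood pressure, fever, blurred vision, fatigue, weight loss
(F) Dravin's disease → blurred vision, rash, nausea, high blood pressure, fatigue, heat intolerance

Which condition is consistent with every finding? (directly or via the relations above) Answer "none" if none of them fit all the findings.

D

Per-candidate check:
(A) late-stage kerosis — fails on high blood pressure, blurred vision (predicts low blood pressure, not high blood pressure)
(B) Kale-Webb syndrome — high blood pressure -; fever +; blurred vision +; fatigue +; reduced appetite +; nausea -
(C) Brannigan's condition — high blood pressure +; fever +; blurred vision -; fatigue +; reduced appetite -; nausea +
(D) chronic mirocytosis — high blood pressure +; fever + (via headache → fever); blurred vision + (via rash → blurred vision); fatigue + (via rash → blurred vision → fatigue); reduced appetite +; nausea +
(E) Tessaric fever — does not account for nausea
(F) Dravin's disease — high blood pressure +; fever -; blurred vision +; fatigue +; reduced appetite -; nausea +
(D) alone accounts for all the evidence.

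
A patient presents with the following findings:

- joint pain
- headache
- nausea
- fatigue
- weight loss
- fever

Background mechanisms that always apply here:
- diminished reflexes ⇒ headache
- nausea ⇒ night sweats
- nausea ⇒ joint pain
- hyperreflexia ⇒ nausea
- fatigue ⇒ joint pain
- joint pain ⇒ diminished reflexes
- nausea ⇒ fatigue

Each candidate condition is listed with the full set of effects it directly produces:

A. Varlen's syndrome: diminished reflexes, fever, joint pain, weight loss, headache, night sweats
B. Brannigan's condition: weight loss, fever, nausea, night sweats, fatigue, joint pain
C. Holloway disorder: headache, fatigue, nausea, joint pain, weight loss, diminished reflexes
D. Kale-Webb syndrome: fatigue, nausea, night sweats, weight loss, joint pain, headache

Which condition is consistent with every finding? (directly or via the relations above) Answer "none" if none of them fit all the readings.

Per-candidate check:
(A) Varlen's syndrome — joint pain match; headache match; nausea miss; fatigue miss; weight loss match; fever match
(B) Brannigan's condition — accounts for every observation (headache by joint pain → diminished reflexes → headache)
(C) Holloway disorder — does not account for fever
(D) Kale-Webb syndrome — joint pain match; headache match; nausea match; fatigue match; weight loss match; fever miss
Only (B) is consistent with every observation.

B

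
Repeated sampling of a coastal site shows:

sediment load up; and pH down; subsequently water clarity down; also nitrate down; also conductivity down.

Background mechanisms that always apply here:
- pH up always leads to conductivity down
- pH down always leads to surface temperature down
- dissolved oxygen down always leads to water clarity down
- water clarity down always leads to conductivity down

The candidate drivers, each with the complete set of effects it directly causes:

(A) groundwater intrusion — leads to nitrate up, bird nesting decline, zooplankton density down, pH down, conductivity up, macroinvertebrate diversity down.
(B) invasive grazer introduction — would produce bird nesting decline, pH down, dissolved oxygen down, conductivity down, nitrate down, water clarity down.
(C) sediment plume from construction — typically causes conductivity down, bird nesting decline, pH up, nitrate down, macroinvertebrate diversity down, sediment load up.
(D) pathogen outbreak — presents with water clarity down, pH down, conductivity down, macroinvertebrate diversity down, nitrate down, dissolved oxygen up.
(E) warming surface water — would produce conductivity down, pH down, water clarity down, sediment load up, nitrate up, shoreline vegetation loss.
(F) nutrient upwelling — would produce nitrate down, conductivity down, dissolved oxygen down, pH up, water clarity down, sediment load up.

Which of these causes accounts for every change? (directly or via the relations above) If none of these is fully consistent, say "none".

none

For each candidate, compare predicted effects to what was observed:
(A) groundwater intrusion — fails on sediment load up, water clarity down, nitrate down, conductivity down (predicts nitrate up, not nitrate down; predicts conductivity up, not conductivity down)
(B) invasive grazer introduction — does not account for sediment load up
(C) sediment plume from construction — sediment load up match; pH down miss; water clarity down miss; nitrate down match; conductivity down match
(D) pathogen outbreak — sediment load up miss; pH down match; water clarity down match; nitrate down match; conductivity down match
(E) warming surface water — fails on nitrate down (predicts nitrate up, not nitrate down)
(F) nutrient upwelling — sediment load up match; pH down miss; water clarity down match; nitrate down match; conductivity down match
No candidate is consistent with all observations.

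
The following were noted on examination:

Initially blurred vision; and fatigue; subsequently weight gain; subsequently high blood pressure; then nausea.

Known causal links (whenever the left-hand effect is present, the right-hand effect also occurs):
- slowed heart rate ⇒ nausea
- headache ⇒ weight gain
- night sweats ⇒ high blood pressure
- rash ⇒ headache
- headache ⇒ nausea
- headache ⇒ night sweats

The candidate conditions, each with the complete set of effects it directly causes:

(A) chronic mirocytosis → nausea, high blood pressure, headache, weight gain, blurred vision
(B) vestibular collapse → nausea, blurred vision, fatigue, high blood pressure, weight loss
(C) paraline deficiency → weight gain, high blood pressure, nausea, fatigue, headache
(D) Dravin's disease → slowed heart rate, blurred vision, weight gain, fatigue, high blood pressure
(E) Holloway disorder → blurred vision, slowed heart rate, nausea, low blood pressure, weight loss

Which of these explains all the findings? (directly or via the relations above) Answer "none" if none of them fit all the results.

D

Per-candidate check:
(A) chronic mirocytosis — does not account for fatigue
(B) vestibular collapse — blurred vision ✓; fatigue ✓; weight gain ✗; high blood pressure ✓; nausea ✓
(C) paraline deficiency — blurred vision ✗; fatigue ✓; weight gain ✓; high blood pressure ✓; nausea ✓
(D) Dravin's disease — accounts for every observation (nausea by slowed heart rate → nausea)
(E) Holloway disorder — blurred vision ✓; fatigue ✗; weight gain ✗; high blood pressure ✗; nausea ✓
(D) is the only candidate with no mismatches.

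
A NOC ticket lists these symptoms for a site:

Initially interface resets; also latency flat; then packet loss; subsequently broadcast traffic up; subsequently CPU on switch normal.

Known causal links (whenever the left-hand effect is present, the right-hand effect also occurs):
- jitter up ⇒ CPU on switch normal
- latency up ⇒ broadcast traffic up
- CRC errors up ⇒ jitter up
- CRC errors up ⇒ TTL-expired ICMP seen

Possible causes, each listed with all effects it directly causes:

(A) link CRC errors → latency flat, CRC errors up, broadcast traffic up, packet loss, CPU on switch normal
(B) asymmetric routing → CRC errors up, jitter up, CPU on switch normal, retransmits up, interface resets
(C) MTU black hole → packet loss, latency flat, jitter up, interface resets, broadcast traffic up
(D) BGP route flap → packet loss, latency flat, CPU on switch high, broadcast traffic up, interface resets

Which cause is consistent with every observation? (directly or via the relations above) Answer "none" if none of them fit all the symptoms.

C

Checking each candidate against the observations:
(A) link CRC errors — does not account for interface resets
(B) asymmetric routing — does not account for latency flat, packet loss, broadcast traffic up
(C) MTU black hole — interface resets ✓; latency flat ✓; packet loss ✓; broadcast traffic up ✓; CPU on switch normal ✓ (through jitter up → CPU on switch normal)
(D) BGP route flap — interface resets ✓; latency flat ✓; packet loss ✓; broadcast traffic up ✓; CPU on switch normal ✗
(C) is the only candidate with no mismatches.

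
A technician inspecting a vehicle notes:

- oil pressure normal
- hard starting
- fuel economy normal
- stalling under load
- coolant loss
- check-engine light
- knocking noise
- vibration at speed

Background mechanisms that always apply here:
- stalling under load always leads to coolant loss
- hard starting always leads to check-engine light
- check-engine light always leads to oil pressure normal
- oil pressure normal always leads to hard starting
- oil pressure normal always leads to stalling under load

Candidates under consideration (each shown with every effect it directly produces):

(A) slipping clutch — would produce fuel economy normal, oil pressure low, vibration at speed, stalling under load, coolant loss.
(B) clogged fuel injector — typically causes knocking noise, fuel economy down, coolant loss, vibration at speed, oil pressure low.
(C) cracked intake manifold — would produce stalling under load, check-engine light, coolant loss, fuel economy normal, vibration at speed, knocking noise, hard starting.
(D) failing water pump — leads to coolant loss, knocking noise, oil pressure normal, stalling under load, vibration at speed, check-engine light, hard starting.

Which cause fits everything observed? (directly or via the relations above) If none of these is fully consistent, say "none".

For each candidate, compare predicted effects to what was observed:
(A) slipping clutch — fails on oil pressure normal, hard starting, check-engine light, knocking noise (predicts oil pressure low, not oil pressure normal)
(B) clogged fuel injector — oil pressure normal miss; hard starting miss; fuel economy normal miss; stalling under load miss; coolant loss match; check-engine light miss; knocking noise match; vibration at speed match
(C) cracked intake manifold — oil pressure normal match (via check-engine light → oil pressure normal); hard starting match; fuel economy normal match; stalling under load match; coolant loss match; check-engine light match; knocking noise match; vibration at speed match
(D) failing water pump — oil pressure normal match; hard starting match; fuel economy normal miss; stalling under load match; coolant loss match; check-engine light match; knocking noise match; vibration at speed match
(C) is the only candidate with no mismatches.

C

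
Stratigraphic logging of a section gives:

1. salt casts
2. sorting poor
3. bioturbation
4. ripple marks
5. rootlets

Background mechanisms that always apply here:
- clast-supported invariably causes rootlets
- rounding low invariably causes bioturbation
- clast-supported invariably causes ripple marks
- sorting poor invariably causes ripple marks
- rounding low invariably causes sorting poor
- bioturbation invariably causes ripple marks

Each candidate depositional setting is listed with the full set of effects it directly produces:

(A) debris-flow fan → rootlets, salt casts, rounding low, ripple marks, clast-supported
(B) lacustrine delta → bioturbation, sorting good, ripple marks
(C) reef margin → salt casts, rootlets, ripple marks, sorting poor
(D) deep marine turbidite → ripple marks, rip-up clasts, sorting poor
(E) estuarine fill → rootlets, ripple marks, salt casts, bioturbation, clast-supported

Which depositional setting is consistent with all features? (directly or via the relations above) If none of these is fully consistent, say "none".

Testing each hypothesis:
(A) debris-flow fan — accounts for every observation (sorting poor through rounding low → sorting poor)
(B) lacustrine delta — salt casts -; sorting poor -; bioturbation +; ripple marks +; rootlets -
(C) reef margin — salt casts +; sorting poor +; bioturbation -; ripple marks +; rootlets +
(D) deep marine turbidite — does not account for salt casts, bioturbation, rootlets
(E) estuarine fill — does not account for sorting poor
Only (A) is consistent with every observation.

A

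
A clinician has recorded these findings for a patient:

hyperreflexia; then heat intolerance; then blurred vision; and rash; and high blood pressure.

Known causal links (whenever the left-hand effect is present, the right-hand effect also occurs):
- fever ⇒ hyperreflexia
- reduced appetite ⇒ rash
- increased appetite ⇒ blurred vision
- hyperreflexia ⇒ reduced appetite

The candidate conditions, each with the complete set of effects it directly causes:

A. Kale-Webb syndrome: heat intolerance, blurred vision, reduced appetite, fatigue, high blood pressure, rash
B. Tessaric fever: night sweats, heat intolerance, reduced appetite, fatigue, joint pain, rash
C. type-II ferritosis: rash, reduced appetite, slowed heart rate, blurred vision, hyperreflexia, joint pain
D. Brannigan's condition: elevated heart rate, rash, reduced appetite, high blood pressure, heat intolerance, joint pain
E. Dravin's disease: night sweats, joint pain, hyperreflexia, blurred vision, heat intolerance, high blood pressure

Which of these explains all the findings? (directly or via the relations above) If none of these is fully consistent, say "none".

E

Testing each hypothesis:
(A) Kale-Webb syndrome — hyperreflexia NO; heat intolerance yes; blurred vision yes; rash yes; high blood pressure yes
(B) Tessaric fever — does not account for hyperreflexia, blurred vision, high blood pressure
(C) type-II ferritosis — hyperreflexia yes; heat intolerance NO; blurred vision yes; rash yes; high blood pressure NO
(D) Brannigan's condition — hyperreflexia NO; heat intolerance yes; blurred vision NO; rash yes; high blood pressure yes
(E) Dravin's disease — hyperreflexia yes; heat intolerance yes; blurred vision yes; rash yes (by hyperreflexia → reduced appetite → rash); high blood pressure yes
(E) is the only candidate with no mismatches.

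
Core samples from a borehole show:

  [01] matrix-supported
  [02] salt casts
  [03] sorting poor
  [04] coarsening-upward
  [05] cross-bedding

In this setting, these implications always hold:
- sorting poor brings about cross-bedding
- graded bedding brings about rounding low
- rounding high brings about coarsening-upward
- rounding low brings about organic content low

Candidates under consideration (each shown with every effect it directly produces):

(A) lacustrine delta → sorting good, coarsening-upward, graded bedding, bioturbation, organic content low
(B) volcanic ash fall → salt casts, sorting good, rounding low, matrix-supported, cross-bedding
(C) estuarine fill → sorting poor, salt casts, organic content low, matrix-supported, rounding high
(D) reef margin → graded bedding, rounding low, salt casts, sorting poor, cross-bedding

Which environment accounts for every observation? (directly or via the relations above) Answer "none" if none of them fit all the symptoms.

C

Checking each candidate against the observations:
(A) lacustrine delta — matrix-supported miss; salt casts miss; sorting poor miss; coarsening-upward match; cross-bedding miss
(B) volcanic ash fall — matrix-supported match; salt casts match; sorting poor miss; coarsening-upward miss; cross-bedding match
(C) estuarine fill — matrix-supported match; salt casts match; sorting poor match; coarsening-upward match (via rounding high → coarsening-upward); cross-bedding match (via sorting poor → cross-bedding)
(D) reef margin — matrix-supported miss; salt casts match; sorting poor match; coarsening-upward miss; cross-bedding match
Only (C) is consistent with every observation.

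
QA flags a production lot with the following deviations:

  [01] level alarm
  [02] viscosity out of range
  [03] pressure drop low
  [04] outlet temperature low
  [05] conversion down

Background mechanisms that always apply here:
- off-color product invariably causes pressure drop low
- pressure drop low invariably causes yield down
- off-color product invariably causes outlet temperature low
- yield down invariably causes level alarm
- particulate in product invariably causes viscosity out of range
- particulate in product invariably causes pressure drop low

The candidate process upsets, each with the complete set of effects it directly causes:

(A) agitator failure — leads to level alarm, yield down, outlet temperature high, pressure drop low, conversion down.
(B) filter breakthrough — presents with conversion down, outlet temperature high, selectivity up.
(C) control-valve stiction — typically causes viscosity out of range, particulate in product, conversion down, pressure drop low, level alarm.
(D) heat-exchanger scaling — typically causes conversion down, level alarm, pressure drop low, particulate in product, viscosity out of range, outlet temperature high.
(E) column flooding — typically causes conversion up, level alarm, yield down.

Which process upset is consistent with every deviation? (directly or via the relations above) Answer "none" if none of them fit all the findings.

Per-candidate check:
(A) agitator failure — level alarm yes; viscosity out of range NO; pressure drop low yes; outlet temperature low NO; conversion down yes
(B) filter breakthrough — level alarm NO; viscosity out of range NO; pressure drop low NO; outlet temperature low NO; conversion down yes
(C) control-valve stiction — does not account for outlet temperature low
(D) heat-exchanger scaling — fails on outlet temperature low (predicts outlet temperature high, not outlet temperature low)
(E) column flooding — fails on viscosity out of range, pressure drop low, outlet temperature low, conversion down (predicts conversion up, not conversion down)
No candidate is consistent with all observations.

none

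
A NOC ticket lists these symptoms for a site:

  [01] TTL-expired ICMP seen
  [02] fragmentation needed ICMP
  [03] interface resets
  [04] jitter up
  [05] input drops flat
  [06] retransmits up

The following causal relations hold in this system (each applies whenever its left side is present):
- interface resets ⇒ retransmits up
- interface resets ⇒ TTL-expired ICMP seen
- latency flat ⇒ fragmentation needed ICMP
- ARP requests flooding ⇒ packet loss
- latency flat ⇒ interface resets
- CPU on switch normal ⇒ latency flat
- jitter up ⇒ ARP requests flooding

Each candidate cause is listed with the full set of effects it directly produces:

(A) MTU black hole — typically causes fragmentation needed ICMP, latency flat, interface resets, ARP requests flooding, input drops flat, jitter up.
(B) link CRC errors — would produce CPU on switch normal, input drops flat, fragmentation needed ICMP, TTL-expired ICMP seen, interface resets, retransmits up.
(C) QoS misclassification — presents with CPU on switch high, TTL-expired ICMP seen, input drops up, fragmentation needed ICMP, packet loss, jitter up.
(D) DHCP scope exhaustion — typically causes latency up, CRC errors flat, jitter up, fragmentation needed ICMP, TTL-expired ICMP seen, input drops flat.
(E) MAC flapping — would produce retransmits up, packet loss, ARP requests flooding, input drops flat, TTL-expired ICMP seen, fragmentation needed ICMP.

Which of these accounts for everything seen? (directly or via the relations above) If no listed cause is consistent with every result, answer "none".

Checking each candidate against the observations:
(A) MTU black hole — accounts for every observation (TTL-expired ICMP seen via interface resets → TTL-expired ICMP seen)
(B) link CRC errors — does not account for jitter up
(C) QoS misclassification — TTL-expired ICMP seen match; fragmentation needed ICMP match; interface resets miss; jitter up match; input drops flat miss; retransmits up miss
(D) DHCP scope exhaustion — does not account for interface resets, retransmits up
(E) MAC flapping — does not account for interface resets, jitter up
Only (A) is consistent with every observation.

A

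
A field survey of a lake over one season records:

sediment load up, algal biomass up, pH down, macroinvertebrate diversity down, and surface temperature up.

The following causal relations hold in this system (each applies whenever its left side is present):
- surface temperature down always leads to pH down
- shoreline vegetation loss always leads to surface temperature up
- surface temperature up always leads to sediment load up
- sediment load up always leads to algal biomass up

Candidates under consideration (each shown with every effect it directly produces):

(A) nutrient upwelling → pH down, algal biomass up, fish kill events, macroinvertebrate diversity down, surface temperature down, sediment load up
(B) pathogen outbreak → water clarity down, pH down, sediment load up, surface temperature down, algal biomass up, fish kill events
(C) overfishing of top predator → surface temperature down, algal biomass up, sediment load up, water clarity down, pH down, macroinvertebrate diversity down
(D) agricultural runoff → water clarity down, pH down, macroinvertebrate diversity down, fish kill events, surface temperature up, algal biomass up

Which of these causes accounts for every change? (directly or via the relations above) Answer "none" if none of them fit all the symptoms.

Testing each hypothesis:
(A) nutrient upwelling — sediment load up yes; algal biomass up yes; pH down yes; macroinvertebrate diversity down yes; surface temperature up NO
(B) pathogen outbreak — sediment load up yes; algal biomass up yes; pH down yes; macroinvertebrate diversity down NO; surface temperature up NO
(C) overfishing of top predator — sediment load up yes; algal biomass up yes; pH down yes; macroinvertebrate diversity down yes; surface temperature up NO
(D) agricultural runoff — accounts for every observation (sediment load up through surface temperature up → sediment load up)
Only (D) is consistent with every observation.

D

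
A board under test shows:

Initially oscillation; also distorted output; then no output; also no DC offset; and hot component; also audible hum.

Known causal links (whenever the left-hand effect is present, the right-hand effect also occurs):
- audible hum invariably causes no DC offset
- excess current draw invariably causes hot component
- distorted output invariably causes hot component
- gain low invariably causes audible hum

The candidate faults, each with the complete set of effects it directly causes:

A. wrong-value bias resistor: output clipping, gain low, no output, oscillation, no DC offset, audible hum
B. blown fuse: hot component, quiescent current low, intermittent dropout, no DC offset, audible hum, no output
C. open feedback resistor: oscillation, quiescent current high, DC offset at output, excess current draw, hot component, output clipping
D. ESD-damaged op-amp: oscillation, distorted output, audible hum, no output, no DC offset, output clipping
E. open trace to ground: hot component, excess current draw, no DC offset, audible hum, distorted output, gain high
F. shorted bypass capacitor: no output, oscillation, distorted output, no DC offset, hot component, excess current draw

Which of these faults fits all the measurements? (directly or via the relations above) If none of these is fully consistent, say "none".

D

Checking each candidate against the observations:
(A) wrong-value bias resistor — does not account for distorted output, hot component
(B) blown fuse — oscillation miss; distorted output miss; no output match; no DC offset match; hot component match; audible hum match
(C) open feedback resistor — fails on distorted output, no output, no DC offset, audible hum (predicts DC offset at output, not no DC offset)
(D) ESD-damaged op-amp — oscillation match; distorted output match; no output match; no DC offset match; hot component match (by distorted output → hot component); audible hum match
(E) open trace to ground — oscillation miss; distorted output match; no output miss; no DC offset match; hot component match; audible hum match
(F) shorted bypass capacitor — oscillation match; distorted output match; no output match; no DC offset match; hot component match; audible hum miss
(D) is the only candidate with no mismatches.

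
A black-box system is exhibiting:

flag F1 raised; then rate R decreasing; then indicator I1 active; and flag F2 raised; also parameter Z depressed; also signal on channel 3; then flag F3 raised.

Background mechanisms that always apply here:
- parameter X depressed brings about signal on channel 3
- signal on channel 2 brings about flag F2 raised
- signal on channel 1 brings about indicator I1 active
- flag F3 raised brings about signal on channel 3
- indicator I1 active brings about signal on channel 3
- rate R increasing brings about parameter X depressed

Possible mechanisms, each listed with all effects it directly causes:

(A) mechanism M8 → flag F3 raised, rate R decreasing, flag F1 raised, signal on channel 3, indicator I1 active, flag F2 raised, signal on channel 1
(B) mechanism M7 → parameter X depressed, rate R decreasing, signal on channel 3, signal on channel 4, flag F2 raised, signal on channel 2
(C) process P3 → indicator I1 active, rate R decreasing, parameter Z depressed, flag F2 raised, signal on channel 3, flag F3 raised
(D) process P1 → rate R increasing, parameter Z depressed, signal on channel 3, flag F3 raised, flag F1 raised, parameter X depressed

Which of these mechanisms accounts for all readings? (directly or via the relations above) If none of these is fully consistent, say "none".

Checking each candidate against the observations:
(A) mechanism M8 — flag F1 raised match; rate R decreasing match; indicator I1 active match; flag F2 raised match; parameter Z depressed miss; signal on channel 3 match; flag F3 raised match
(B) mechanism M7 — flag F1 raised miss; rate R decreasing match; indicator I1 active miss; flag F2 raised match; parameter Z depressed miss; signal on channel 3 match; flag F3 raised miss
(C) process P3 — flag F1 raised miss; rate R decreasing match; indicator I1 active match; flag F2 raised match; parameter Z depressed match; signal on channel 3 match; flag F3 raised match
(D) process P1 — flag F1 raised match; rate R decreasing miss; indicator I1 active miss; flag F2 raised miss; parameter Z depressed match; signal on channel 3 match; flag F3 raised match
None of the listed candidates fits everything.

none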